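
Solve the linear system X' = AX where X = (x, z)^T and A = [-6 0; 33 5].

Coefficient matrix A = [[-6, 0], [33, 5]].
Characteristic polynomial det(A - λI) = λ^2 + λ - 30 = 0.
Eigenvalues λ = 5, -6.
For λ=5: (A-λI) row 1 is [-11, 0], so an eigenvector is (0, 1).
For λ=-6: (A-λI) row 2 is [33, 11], so an eigenvector is (1, -3).
General solution: K_1e^(5t)(0,1) + K_2e^(-6t)(1,-3).

x(t) = K_2e^(-6t), z(t) = K_1e^(5t) - 3K_2e^(-6t)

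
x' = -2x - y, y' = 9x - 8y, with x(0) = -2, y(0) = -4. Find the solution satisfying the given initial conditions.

x(t) = -2te^(-5t) - 2e^(-5t), y(t) = -6te^(-5t) - 4e^(-5t)

Coefficient matrix A = [[-2, -1], [9, -8]].
Characteristic polynomial det(A - λI) = λ^2 + 10λ + 25 = 0.
Single eigenvalue λ = -5 with algebraic multiplicity 2.
Eigenvector v = (-1,-3); generalized eigenvector w with (A-λI)w=v is (0,1).
General solution: e^(-5t)[c_1·v + c_2·(t·v + w)].
Applying x(0)=-2, y(0)=-4 gives c_1=2, c_2=2.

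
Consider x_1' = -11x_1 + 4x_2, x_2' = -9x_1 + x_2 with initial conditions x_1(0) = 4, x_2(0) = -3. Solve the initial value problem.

x_1(t) = -36te^(-5t) + 4e^(-5t), x_2(t) = -54te^(-5t) - 3e^(-5t)

Coefficient matrix A = [[-11, 4], [-9, 1]].
Characteristic polynomial det(A - λI) = λ^2 + 10λ + 25 = 0.
Single eigenvalue λ = -5 with algebraic multiplicity 2.
Eigenvector v = (2,3); generalized eigenvector w with (A-λI)w=v is (-1,-1).
General solution: e^(-5t)[c_1·v + c_2·(t·v + w)].
Applying x_1(0)=4, x_2(0)=-3 gives c_1=-7, c_2=-18.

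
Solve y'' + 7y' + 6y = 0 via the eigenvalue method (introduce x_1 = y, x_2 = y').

y(t) = c_1e^(-t) + c_2e^(-6t)

Let x_1 = y, x_2 = y'. Then x_1' = x_2 and x_2' = -6x_1 - 7x_2.
A = [[0,1],[-6,-7]]; det(A-λI) = λ^2 + 7λ + 6.
Eigenvalues λ = -1, -6 with eigenvectors (1,-1), (1,-6).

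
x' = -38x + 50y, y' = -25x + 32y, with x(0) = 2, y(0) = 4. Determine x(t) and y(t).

Coefficient matrix A = [[-38, 50], [-25, 32]].
Characteristic polynomial det(A - λI) = λ^2 + 6λ + 34 = 0.
Eigenvalues λ = -3 ± 5i (complex conjugate pair).
For λ=-3+5i: an eigenvector is (3,2) - i(-1,-1) = (3 + i, 2 + i).
A real fundamental pair from Re and Im of e^((-3+5i)t)v: X_1 = e^(-3t)(cos(5t)·(3,2) + sin(5t)·(-1,-1)), X_2 = e^(-3t)(sin(5t)·(3,2) - cos(5t)·(-1,-1)).
General solution: K_1X_1 + K_2X_2.
Applying x(0)=2, y(0)=4 gives K_1=-2, K_2=8.

x(t) = 26e^(-3t)sin(5t) + 2e^(-3t)cos(5t), y(t) = 18e^(-3t)sin(5t) + 4e^(-3t)cos(5t)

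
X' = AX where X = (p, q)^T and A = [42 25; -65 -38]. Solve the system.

Coefficient matrix A = [[42, 25], [-65, -38]].
Characteristic polynomial det(A - λI) = λ^2 - 4λ + 29 = 0.
Eigenvalues λ = 2 ± 5i (complex conjugate pair).
For λ=2+5i: an eigenvector is (-2,3) - i(-1,2) = (-2 + i, 3 - 2i).
A real fundamental pair from Re and Im of e^((2+5i)t)v: X_1 = e^(2t)(cos(5t)·(-2,3) + sin(5t)·(-1,2)), X_2 = e^(2t)(sin(5t)·(-2,3) - cos(5t)·(-1,2)).
General solution: c_1X_1 + c_2X_2.

p(t) = -c_1e^(2t)sin(5t) - 2c_1e^(2t)cos(5t) - 2c_2e^(2t)sin(5t) + c_2e^(2t)cos(5t), q(t) = 2c_1e^(2t)sin(5t) + 3c_1e^(2t)cos(5t) + 3c_2e^(2t)sin(5t) - 2c_2e^(2t)cos(5t)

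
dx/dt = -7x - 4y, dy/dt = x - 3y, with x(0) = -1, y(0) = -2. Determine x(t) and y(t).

Coefficient matrix A = [[-7, -4], [1, -3]].
Characteristic polynomial det(A - λI) = λ^2 + 10λ + 25 = 0.
Single eigenvalue λ = -5 with algebraic multiplicity 2.
Eigenvector v = (-2,1); generalized eigenvector w with (A-λI)w=v is (-3,2).
General solution: e^(-5t)[K_1·v + K_2·(t·v + w)].
Applying x(0)=-1, y(0)=-2 gives K_1=8, K_2=-5.

x(t) = 10te^(-5t) - e^(-5t), y(t) = -5te^(-5t) - 2e^(-5t)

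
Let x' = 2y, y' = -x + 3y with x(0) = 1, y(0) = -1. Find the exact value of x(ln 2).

A = [[0,2],[-1,3]]; eigenvalues λ = 2, 1.
Eigenvectors: (-1,-1) for λ=2, (2,1) for λ=1.
From the initial condition, c_1 = 3, c_2 = 2.
x(ln 2) = (3)(2^2)(-1) + (2)(2^1)(2) = -4.

-4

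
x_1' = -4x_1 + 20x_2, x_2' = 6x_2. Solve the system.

x_1(t) = -K_1e^(-4t) + 2K_2e^(6t), x_2(t) = K_2e^(6t)

Coefficient matrix A = [[-4, 20], [0, 6]].
Characteristic polynomial det(A - λI) = λ^2 - 2λ - 24 = 0.
Eigenvalues λ = -4, 6.
For λ=-4: (A-λI) row 1 is [0, 20], so an eigenvector is (-1, 0).
For λ=6: (A-λI) row 1 is [-10, 20], so an eigenvector is (2, 1).
General solution: K_1e^(-4t)(-1,0) + K_2e^(6t)(2,1).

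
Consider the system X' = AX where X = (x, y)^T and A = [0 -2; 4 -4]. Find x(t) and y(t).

Coefficient matrix A = [[0, -2], [4, -4]].
Characteristic polynomial det(A - λI) = λ^2 + 4λ + 8 = 0.
Eigenvalues λ = -2 ± 2i (complex conjugate pair).
For λ=-2+2i: an eigenvector is (0,-1) - i(1,1) = (0 - i, -1 - i).
A real fundamental pair from Re and Im of e^((-2+2i)t)v: X_1 = e^(-2t)(cos(2t)·(0,-1) + sin(2t)·(1,1)), X_2 = e^(-2t)(sin(2t)·(0,-1) - cos(2t)·(1,1)).
General solution: K_1X_1 + K_2X_2.

x(t) = K_1e^(-2t)sin(2t) - K_2e^(-2t)cos(2t), y(t) = K_1e^(-2t)sin(2t) - K_1e^(-2t)cos(2t) - K_2e^(-2t)sin(2t) - K_2e^(-2t)cos(2t)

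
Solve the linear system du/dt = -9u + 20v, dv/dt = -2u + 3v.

Coefficient matrix A = [[-9, 20], [-2, 3]].
Characteristic polynomial det(A - λI) = λ^2 + 6λ + 13 = 0.
Eigenvalues λ = -3 ± 2i (complex conjugate pair).
For λ=-3+2i: an eigenvector is (3,1) - i(1,0) = (3 - i, 1).
A real fundamental pair from Re and Im of e^((-3+2i)t)v: X_1 = e^(-3t)(cos(2t)·(3,1) + sin(2t)·(1,0)), X_2 = e^(-3t)(sin(2t)·(3,1) - cos(2t)·(1,0)).
General solution: c_1X_1 + c_2X_2.

u(t) = c_1e^(-3t)sin(2t) + 3c_1e^(-3t)cos(2t) + 3c_2e^(-3t)sin(2t) - c_2e^(-3t)cos(2t), v(t) = c_1e^(-3t)cos(2t) + c_2e^(-3t)sin(2t)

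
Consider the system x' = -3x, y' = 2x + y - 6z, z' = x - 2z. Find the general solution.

x(t) = C_1e^(-3t), y(t) = -2C_1e^(-3t) + C_2e^(t) + 2C_3e^(-2t), z(t) = -C_1e^(-3t) + C_3e^(-2t)

Coefficient matrix A = [[-3, 0, 0], [2, 1, -6], [1, 0, -2]].
det(A - λI) = 0 gives eigenvalues λ = -3, 1, -2.
For λ=-3: eigenvector (1,-2,-1).
For λ=1: eigenvector (0,1,0).
For λ=-2: eigenvector (0,2,1).
General solution: C_1e^(-3t)(1,-2,-1) + C_2e^(t)(0,1,0) + C_3e^(-2t)(0,2,1).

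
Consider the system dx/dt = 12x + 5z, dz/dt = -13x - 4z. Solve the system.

Coefficient matrix A = [[12, 5], [-13, -4]].
Characteristic polynomial det(A - λI) = λ^2 - 8λ + 17 = 0.
Eigenvalues λ = 4 ± i (complex conjugate pair).
For λ=4+i: an eigenvector is (-1,2) - i(2,-3) = (-1 - 2i, 2 + 3i).
A real fundamental pair from Re and Im of e^((4+i)t)v: X_1 = e^(4t)(cos(t)·(-1,2) + sin(t)·(2,-3)), X_2 = e^(4t)(sin(t)·(-1,2) - cos(t)·(2,-3)).
General solution: C_1X_1 + C_2X_2.

x(t) = 2C_1e^(4t)sin(t) - C_1e^(4t)cos(t) - C_2e^(4t)sin(t) - 2C_2e^(4t)cos(t), z(t) = -3C_1e^(4t)sin(t) + 2C_1e^(4t)cos(t) + 2C_2e^(4t)sin(t) + 3C_2e^(4t)cos(t)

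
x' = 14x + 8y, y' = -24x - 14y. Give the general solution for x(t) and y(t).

Coefficient matrix A = [[14, 8], [-24, -14]].
Characteristic polynomial det(A - λI) = λ^2 - 4 = 0.
Eigenvalues λ = 2, -2.
For λ=2: (A-λI) row 1 is [12, 8], so an eigenvector is (2, -3).
For λ=-2: (A-λI) row 1 is [16, 8], so an eigenvector is (-1, 2).
General solution: c_1e^(2t)(2,-3) + c_2e^(-2t)(-1,2).

x(t) = 2c_1e^(2t) - c_2e^(-2t), y(t) = -3c_1e^(2t) + 2c_2e^(-2t)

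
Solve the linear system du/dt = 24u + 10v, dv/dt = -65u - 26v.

Coefficient matrix A = [[24, 10], [-65, -26]].
Characteristic polynomial det(A - λI) = λ^2 + 2λ + 26 = 0.
Eigenvalues λ = -1 ± 5i (complex conjugate pair).
For λ=-1+5i: an eigenvector is (-1,2) - i(-1,3) = (-1 + i, 2 - 3i).
A real fundamental pair from Re and Im of e^((-1+5i)t)v: X_1 = e^(-t)(cos(5t)·(-1,2) + sin(5t)·(-1,3)), X_2 = e^(-t)(sin(5t)·(-1,2) - cos(5t)·(-1,3)).
General solution: C_1X_1 + C_2X_2.

u(t) = -C_1e^(-t)sin(5t) - C_1e^(-t)cos(5t) - C_2e^(-t)sin(5t) + C_2e^(-t)cos(5t), v(t) = 3C_1e^(-t)sin(5t) + 2C_1e^(-t)cos(5t) + 2C_2e^(-t)sin(5t) - 3C_2e^(-t)cos(5t)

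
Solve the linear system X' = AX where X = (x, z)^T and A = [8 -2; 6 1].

x(t) = -2K_1e^(5t) + K_2e^(4t), z(t) = -3K_1e^(5t) + 2K_2e^(4t)

Coefficient matrix A = [[8, -2], [6, 1]].
Characteristic polynomial det(A - λI) = λ^2 - 9λ + 20 = 0.
Eigenvalues λ = 5, 4.
For λ=5: (A-λI) row 1 is [3, -2], so an eigenvector is (-2, -3).
For λ=4: (A-λI) row 1 is [4, -2], so an eigenvector is (1, 2).
General solution: K_1e^(5t)(-2,-3) + K_2e^(4t)(1,2).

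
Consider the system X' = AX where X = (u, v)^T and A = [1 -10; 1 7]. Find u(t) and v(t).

u(t) = -C_1e^(4t)sin(t) - 3C_1e^(4t)cos(t) - 3C_2e^(4t)sin(t) + C_2e^(4t)cos(t), v(t) = C_1e^(4t)cos(t) + C_2e^(4t)sin(t)

Coefficient matrix A = [[1, -10], [1, 7]].
Characteristic polynomial det(A - λI) = λ^2 - 8λ + 17 = 0.
Eigenvalues λ = 4 ± i (complex conjugate pair).
For λ=4+i: an eigenvector is (-3,1) - i(-1,0) = (-3 + i, 1).
A real fundamental pair from Re and Im of e^((4+i)t)v: X_1 = e^(4t)(cos(t)·(-3,1) + sin(t)·(-1,0)), X_2 = e^(4t)(sin(t)·(-3,1) - cos(t)·(-1,0)).
General solution: C_1X_1 + C_2X_2.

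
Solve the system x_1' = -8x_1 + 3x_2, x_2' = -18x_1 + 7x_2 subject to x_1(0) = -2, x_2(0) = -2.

x_1(t) = 2e^(t) - 4e^(-2t), x_2(t) = 6e^(t) - 8e^(-2t)

Coefficient matrix A = [[-8, 3], [-18, 7]].
Characteristic polynomial det(A - λI) = λ^2 + λ - 2 = 0.
Eigenvalues λ = -2, 1.
For λ=-2: (A-λI) row 1 is [-6, 3], so an eigenvector is (1, 2).
For λ=1: (A-λI) row 1 is [-9, 3], so an eigenvector is (-1, -3).
General solution: c_1e^(-2t)(1,2) + c_2e^(t)(-1,-3).
Applying x_1(0)=-2, x_2(0)=-2 gives c_1=-4, c_2=-2.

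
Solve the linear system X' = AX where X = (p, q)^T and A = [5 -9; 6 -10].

p(t) = c_1e^(-4t) + 3c_2e^(-t), q(t) = c_1e^(-4t) + 2c_2e^(-t)

Coefficient matrix A = [[5, -9], [6, -10]].
Characteristic polynomial det(A - λI) = λ^2 + 5λ + 4 = 0.
Eigenvalues λ = -4, -1.
For λ=-4: (A-λI) row 1 is [9, -9], so an eigenvector is (1, 1).
For λ=-1: (A-λI) row 1 is [6, -9], so an eigenvector is (3, 2).
General solution: c_1e^(-4t)(1,1) + c_2e^(-t)(3,2).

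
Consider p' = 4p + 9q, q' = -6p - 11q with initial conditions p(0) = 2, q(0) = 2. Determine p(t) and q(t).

p(t) = 12e^(-2t) - 10e^(-5t), q(t) = -8e^(-2t) + 10e^(-5t)

Coefficient matrix A = [[4, 9], [-6, -11]].
Characteristic polynomial det(A - λI) = λ^2 + 7λ + 10 = 0.
Eigenvalues λ = -5, -2.
For λ=-5: (A-λI) row 1 is [9, 9], so an eigenvector is (1, -1).
For λ=-2: (A-λI) row 1 is [6, 9], so an eigenvector is (3, -2).
General solution: C_1e^(-5t)(1,-1) + C_2e^(-2t)(3,-2).
Applying p(0)=2, q(0)=2 gives C_1=-10, C_2=4.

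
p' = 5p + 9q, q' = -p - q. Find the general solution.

Coefficient matrix A = [[5, 9], [-1, -1]].
Characteristic polynomial det(A - λI) = λ^2 - 4λ + 4 = 0.
Single eigenvalue λ = 2 with algebraic multiplicity 2.
Eigenvector v = (3,-1); generalized eigenvector w with (A-λI)w=v is (-2,1).
General solution: e^(2t)[K_1·v + K_2·(t·v + w)].

p(t) = 3K_1e^(2t) + 3K_2te^(2t) - 2K_2e^(2t), q(t) = -K_1e^(2t) - K_2te^(2t) + K_2e^(2t)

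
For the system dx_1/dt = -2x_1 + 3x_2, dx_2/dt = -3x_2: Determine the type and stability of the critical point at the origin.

stable node

A = [[-2,3],[0,-3]]; det(A-λI) = λ^2 + 5λ + 6.
λ = -2, -3: both negative.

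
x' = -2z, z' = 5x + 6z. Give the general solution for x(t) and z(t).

x(t) = -C_1e^(3t)sin(t) + C_1e^(3t)cos(t) + C_2e^(3t)sin(t) + C_2e^(3t)cos(t), z(t) = 2C_1e^(3t)sin(t) - C_1e^(3t)cos(t) - C_2e^(3t)sin(t) - 2C_2e^(3t)cos(t)

Coefficient matrix A = [[0, -2], [5, 6]].
Characteristic polynomial det(A - λI) = λ^2 - 6λ + 10 = 0.
Eigenvalues λ = 3 ± i (complex conjugate pair).
For λ=3+i: an eigenvector is (1,-1) - i(-1,2) = (1 + i, -1 - 2i).
A real fundamental pair from Re and Im of e^((3+i)t)v: X_1 = e^(3t)(cos(t)·(1,-1) + sin(t)·(-1,2)), X_2 = e^(3t)(sin(t)·(1,-1) - cos(t)·(-1,2)).
General solution: C_1X_1 + C_2X_2.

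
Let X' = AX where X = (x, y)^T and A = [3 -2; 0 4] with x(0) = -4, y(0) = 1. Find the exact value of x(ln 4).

A = [[3,-2],[0,4]]; eigenvalues λ = 4, 3.
Eigenvectors: (-2,1) for λ=4, (1,0) for λ=3.
From the initial condition, c_1 = 1, c_2 = -2.
x(ln 4) = (1)(4^4)(-2) + (-2)(4^3)(1) = -640.

-640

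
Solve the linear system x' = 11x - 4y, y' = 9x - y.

Coefficient matrix A = [[11, -4], [9, -1]].
Characteristic polynomial det(A - λI) = λ^2 - 10λ + 25 = 0.
Single eigenvalue λ = 5 with algebraic multiplicity 2.
Eigenvector v = (2,3); generalized eigenvector w with (A-λI)w=v is (-1,-2).
General solution: e^(5t)[K_1·v + K_2·(t·v + w)].

x(t) = 2K_1e^(5t) + 2K_2te^(5t) - K_2e^(5t), y(t) = 3K_1e^(5t) + 3K_2te^(5t) - 2K_2e^(5t)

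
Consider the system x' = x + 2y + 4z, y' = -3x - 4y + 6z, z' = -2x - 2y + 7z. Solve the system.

x(t) = -6C_1e^(2t) - C_2e^(-t) + 2C_3e^(3t), y(t) = C_1e^(2t) + C_2e^(-t), z(t) = -2C_1e^(2t) + C_3e^(3t)

Coefficient matrix A = [[1, 2, 4], [-3, -4, 6], [-2, -2, 7]].
det(A - λI) = 0 gives eigenvalues λ = 2, -1, 3.
For λ=2: eigenvector (-6,1,-2).
For λ=-1: eigenvector (-1,1,0).
For λ=3: eigenvector (2,0,1).
General solution: C_1e^(2t)(-6,1,-2) + C_2e^(-t)(-1,1,0) + C_3e^(3t)(2,0,1).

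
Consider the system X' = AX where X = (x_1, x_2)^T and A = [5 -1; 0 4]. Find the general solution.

Coefficient matrix A = [[5, -1], [0, 4]].
Characteristic polynomial det(A - λI) = λ^2 - 9λ + 20 = 0.
Eigenvalues λ = 5, 4.
For λ=5: (A-λI) row 1 is [0, -1], so an eigenvector is (1, 0).
For λ=4: (A-λI) row 1 is [1, -1], so an eigenvector is (-1, -1).
General solution: c_1e^(5t)(1,0) + c_2e^(4t)(-1,-1).

x_1(t) = c_1e^(5t) - c_2e^(4t), x_2(t) = -c_2e^(4t)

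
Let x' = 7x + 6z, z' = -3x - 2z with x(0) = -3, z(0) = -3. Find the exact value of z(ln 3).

A = [[7,6],[-3,-2]]; eigenvalues λ = 4, 1.
Eigenvectors: (-2,1) for λ=4, (-1,1) for λ=1.
From the initial condition, c_1 = 6, c_2 = -9.
z(ln 3) = (6)(3^4)(1) + (-9)(3^1)(1) = 459.

459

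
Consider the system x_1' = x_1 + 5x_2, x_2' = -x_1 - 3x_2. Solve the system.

Coefficient matrix A = [[1, 5], [-1, -3]].
Characteristic polynomial det(A - λI) = λ^2 + 2λ + 2 = 0.
Eigenvalues λ = -1 ± i (complex conjugate pair).
For λ=-1+i: an eigenvector is (2,-1) - i(-1,0) = (2 + i, -1).
A real fundamental pair from Re and Im of e^((-1+i)t)v: X_1 = e^(-t)(cos(t)·(2,-1) + sin(t)·(-1,0)), X_2 = e^(-t)(sin(t)·(2,-1) - cos(t)·(-1,0)).
General solution: C_1X_1 + C_2X_2.

x_1(t) = -C_1e^(-t)sin(t) + 2C_1e^(-t)cos(t) + 2C_2e^(-t)sin(t) + C_2e^(-t)cos(t), x_2(t) = -C_1e^(-t)cos(t) - C_2e^(-t)sin(t)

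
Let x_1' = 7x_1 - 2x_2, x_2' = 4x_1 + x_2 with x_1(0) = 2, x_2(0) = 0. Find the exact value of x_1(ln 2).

112

A = [[7,-2],[4,1]]; eigenvalues λ = 3, 5.
Eigenvectors: (1,2) for λ=3, (-1,-1) for λ=5.
From the initial condition, c_1 = -2, c_2 = -4.
x_1(ln 2) = (-2)(2^3)(1) + (-4)(2^5)(-1) = 112.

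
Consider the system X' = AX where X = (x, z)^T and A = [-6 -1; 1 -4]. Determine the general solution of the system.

Coefficient matrix A = [[-6, -1], [1, -4]].
Characteristic polynomial det(A - λI) = λ^2 + 10λ + 25 = 0.
Single eigenvalue λ = -5 with algebraic multiplicity 2.
Eigenvector v = (-1,1); generalized eigenvector w with (A-λI)w=v is (1,0).
General solution: e^(-5t)[C_1·v + C_2·(t·v + w)].

x(t) = -C_1e^(-5t) - C_2te^(-5t) + C_2e^(-5t), z(t) = C_1e^(-5t) + C_2te^(-5t)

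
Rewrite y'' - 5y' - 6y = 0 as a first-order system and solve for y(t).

Let x_1 = y, x_2 = y'. Then x_1' = x_2 and x_2' = 6x_1 + 5x_2.
A = [[0,1],[6,5]]; det(A-λI) = λ^2 - 5λ - 6.
Eigenvalues λ = -1, 6 with eigenvectors (1,-1), (1,6).

y(t) = K_1e^(-t) + K_2e^(6t)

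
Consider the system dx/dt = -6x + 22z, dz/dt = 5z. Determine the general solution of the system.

x(t) = 2C_1e^(5t) - C_2e^(-6t), z(t) = C_1e^(5t)

Coefficient matrix A = [[-6, 22], [0, 5]].
Characteristic polynomial det(A - λI) = λ^2 + λ - 30 = 0.
Eigenvalues λ = 5, -6.
For λ=5: (A-λI) row 1 is [-11, 22], so an eigenvector is (2, 1).
For λ=-6: (A-λI) row 1 is [0, 22], so an eigenvector is (-1, 0).
General solution: C_1e^(5t)(2,1) + C_2e^(-6t)(-1,0).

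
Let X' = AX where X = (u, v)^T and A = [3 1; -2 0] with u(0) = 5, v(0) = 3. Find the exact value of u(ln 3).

93

A = [[3,1],[-2,0]]; eigenvalues λ = 2, 1.
Eigenvectors: (1,-1) for λ=2, (1,-2) for λ=1.
From the initial condition, c_1 = 13, c_2 = -8.
u(ln 3) = (13)(3^2)(1) + (-8)(3^1)(1) = 93.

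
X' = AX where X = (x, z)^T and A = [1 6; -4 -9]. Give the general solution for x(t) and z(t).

x(t) = 3c_1e^(-3t) - c_2e^(-5t), z(t) = -2c_1e^(-3t) + c_2e^(-5t)

Coefficient matrix A = [[1, 6], [-4, -9]].
Characteristic polynomial det(A - λI) = λ^2 + 8λ + 15 = 0.
Eigenvalues λ = -3, -5.
For λ=-3: (A-λI) row 1 is [4, 6], so an eigenvector is (3, -2).
For λ=-5: (A-λI) row 1 is [6, 6], so an eigenvector is (-1, 1).
General solution: c_1e^(-3t)(3,-2) + c_2e^(-5t)(-1,1).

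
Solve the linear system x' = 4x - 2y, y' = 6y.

x(t) = C_1e^(4t) + C_2e^(6t), y(t) = -C_2e^(6t)

Coefficient matrix A = [[4, -2], [0, 6]].
Characteristic polynomial det(A - λI) = λ^2 - 10λ + 24 = 0.
Eigenvalues λ = 4, 6.
For λ=4: (A-λI) row 1 is [0, -2], so an eigenvector is (1, 0).
For λ=6: (A-λI) row 1 is [-2, -2], so an eigenvector is (1, -1).
General solution: C_1e^(4t)(1,0) + C_2e^(6t)(1,-1).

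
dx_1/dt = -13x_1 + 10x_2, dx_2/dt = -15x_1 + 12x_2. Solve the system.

Coefficient matrix A = [[-13, 10], [-15, 12]].
Characteristic polynomial det(A - λI) = λ^2 + λ - 6 = 0.
Eigenvalues λ = -3, 2.
For λ=-3: (A-λI) row 1 is [-10, 10], so an eigenvector is (-1, -1).
For λ=2: (A-λI) row 1 is [-15, 10], so an eigenvector is (-2, -3).
General solution: c_1e^(-3t)(-1,-1) + c_2e^(2t)(-2,-3).

x_1(t) = -c_1e^(-3t) - 2c_2e^(2t), x_2(t) = -c_1e^(-3t) - 3c_2e^(2t)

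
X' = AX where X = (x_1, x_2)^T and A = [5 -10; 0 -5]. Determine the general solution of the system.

x_1(t) = K_1e^(5t) - K_2e^(-5t), x_2(t) = -K_2e^(-5t)

Coefficient matrix A = [[5, -10], [0, -5]].
Characteristic polynomial det(A - λI) = λ^2 - 25 = 0.
Eigenvalues λ = 5, -5.
For λ=5: (A-λI) row 1 is [0, -10], so an eigenvector is (1, 0).
For λ=-5: (A-λI) row 1 is [10, -10], so an eigenvector is (-1, -1).
General solution: K_1e^(5t)(1,0) + K_2e^(-5t)(-1,-1).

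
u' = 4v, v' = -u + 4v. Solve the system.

u(t) = 2K_1e^(2t) + 2K_2te^(2t) + K_2e^(2t), v(t) = K_1e^(2t) + K_2te^(2t) + K_2e^(2t)

Coefficient matrix A = [[0, 4], [-1, 4]].
Characteristic polynomial det(A - λI) = λ^2 - 4λ + 4 = 0.
Single eigenvalue λ = 2 with algebraic multiplicity 2.
Eigenvector v = (2,1); generalized eigenvector w with (A-λI)w=v is (1,1).
General solution: e^(2t)[K_1·v + K_2·(t·v + w)].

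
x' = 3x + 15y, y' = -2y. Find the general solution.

x(t) = -c_1e^(3t) - 3c_2e^(-2t), y(t) = c_2e^(-2t)

Coefficient matrix A = [[3, 15], [0, -2]].
Characteristic polynomial det(A - λI) = λ^2 - λ - 6 = 0.
Eigenvalues λ = 3, -2.
For λ=3: (A-λI) row 1 is [0, 15], so an eigenvector is (-1, 0).
For λ=-2: (A-λI) row 1 is [5, 15], so an eigenvector is (-3, 1).
General solution: c_1e^(3t)(-1,0) + c_2e^(-2t)(-3,1).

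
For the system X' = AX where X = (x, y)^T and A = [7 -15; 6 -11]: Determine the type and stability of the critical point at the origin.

stable spiral

A = [[7,-15],[6,-11]]; det(A-λI) = λ^2 + 4λ + 13.
λ = -2 ± 3i: negative real part.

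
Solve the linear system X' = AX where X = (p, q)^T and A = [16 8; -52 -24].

Coefficient matrix A = [[16, 8], [-52, -24]].
Characteristic polynomial det(A - λI) = λ^2 + 8λ + 32 = 0.
Eigenvalues λ = -4 ± 4i (complex conjugate pair).
For λ=-4+4i: an eigenvector is (-1,3) - i(1,-2) = (-1 - i, 3 + 2i).
A real fundamental pair from Re and Im of e^((-4+4i)t)v: X_1 = e^(-4t)(cos(4t)·(-1,3) + sin(4t)·(1,-2)), X_2 = e^(-4t)(sin(4t)·(-1,3) - cos(4t)·(1,-2)).
General solution: C_1X_1 + C_2X_2.

p(t) = C_1e^(-4t)sin(4t) - C_1e^(-4t)cos(4t) - C_2e^(-4t)sin(4t) - C_2e^(-4t)cos(4t), q(t) = -2C_1e^(-4t)sin(4t) + 3C_1e^(-4t)cos(4t) + 3C_2e^(-4t)sin(4t) + 2C_2e^(-4t)cos(4t)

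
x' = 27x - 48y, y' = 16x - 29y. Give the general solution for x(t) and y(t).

Coefficient matrix A = [[27, -48], [16, -29]].
Characteristic polynomial det(A - λI) = λ^2 + 2λ - 15 = 0.
Eigenvalues λ = -5, 3.
For λ=-5: (A-λI) row 1 is [32, -48], so an eigenvector is (3, 2).
For λ=3: (A-λI) row 1 is [24, -48], so an eigenvector is (2, 1).
General solution: C_1e^(-5t)(3,2) + C_2e^(3t)(2,1).

x(t) = 3C_1e^(-5t) + 2C_2e^(3t), y(t) = 2C_1e^(-5t) + C_2e^(3t)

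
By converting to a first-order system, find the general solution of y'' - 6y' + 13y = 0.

Let x_1 = y, x_2 = y'. Then x_1' = x_2 and x_2' = -13x_1 + 6x_2.
A = [[0,1],[-13,6]]; det(A-λI) = λ^2 - 6λ + 13.
Eigenvalues λ = 3 ± 2i.

y(t) = C_1e^(3t)cos(2t) + C_2e^(3t)sin(2t)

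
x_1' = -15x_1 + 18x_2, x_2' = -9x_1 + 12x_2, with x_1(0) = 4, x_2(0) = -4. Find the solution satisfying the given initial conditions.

Coefficient matrix A = [[-15, 18], [-9, 12]].
Characteristic polynomial det(A - λI) = λ^2 + 3λ - 18 = 0.
Eigenvalues λ = -6, 3.
For λ=-6: (A-λI) row 1 is [-9, 18], so an eigenvector is (2, 1).
For λ=3: (A-λI) row 1 is [-18, 18], so an eigenvector is (-1, -1).
General solution: K_1e^(-6t)(2,1) + K_2e^(3t)(-1,-1).
Applying x_1(0)=4, x_2(0)=-4 gives K_1=8, K_2=12.

x_1(t) = -12e^(3t) + 16e^(-6t), x_2(t) = -12e^(3t) + 8e^(-6t)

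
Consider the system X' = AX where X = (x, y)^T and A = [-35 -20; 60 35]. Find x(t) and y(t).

Coefficient matrix A = [[-35, -20], [60, 35]].
Characteristic polynomial det(A - λI) = λ^2 - 25 = 0.
Eigenvalues λ = 5, -5.
For λ=5: (A-λI) row 1 is [-40, -20], so an eigenvector is (1, -2).
For λ=-5: (A-λI) row 1 is [-30, -20], so an eigenvector is (2, -3).
General solution: K_1e^(5t)(1,-2) + K_2e^(-5t)(2,-3).

x(t) = K_1e^(5t) + 2K_2e^(-5t), y(t) = -2K_1e^(5t) - 3K_2e^(-5t)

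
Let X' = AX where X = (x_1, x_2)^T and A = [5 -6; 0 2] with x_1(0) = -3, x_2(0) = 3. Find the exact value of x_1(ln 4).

A = [[5,-6],[0,2]]; eigenvalues λ = 5, 2.
Eigenvectors: (-1,0) for λ=5, (2,1) for λ=2.
From the initial condition, c_1 = 9, c_2 = 3.
x_1(ln 4) = (9)(4^5)(-1) + (3)(4^2)(2) = -9120.

-9120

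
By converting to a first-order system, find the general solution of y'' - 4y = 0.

Let x_1 = y, x_2 = y'. Then x_1' = x_2 and x_2' = 4x_1.
A = [[0,1],[4,0]]; det(A-λI) = λ^2 - 4.
Eigenvalues λ = -2, 2 with eigenvectors (1,-2), (1,2).

y(t) = C_1e^(-2t) + C_2e^(2t)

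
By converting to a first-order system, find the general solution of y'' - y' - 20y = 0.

y(t) = c_1e^(-4t) + c_2e^(5t)

Let x_1 = y, x_2 = y'. Then x_1' = x_2 and x_2' = 20x_1 + x_2.
A = [[0,1],[20,1]]; det(A-λI) = λ^2 - λ - 20.
Eigenvalues λ = -4, 5 with eigenvectors (1,-4), (1,5).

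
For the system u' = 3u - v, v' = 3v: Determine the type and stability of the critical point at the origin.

unstable improper node

A = [[3,-1],[0,3]]; det(A-λI) = λ^2 - 6λ + 9.
repeated λ = 3 with a single eigenvector.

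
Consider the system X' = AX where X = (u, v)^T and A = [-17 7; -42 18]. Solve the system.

u(t) = K_1e^(4t) - K_2e^(-3t), v(t) = 3K_1e^(4t) - 2K_2e^(-3t)

Coefficient matrix A = [[-17, 7], [-42, 18]].
Characteristic polynomial det(A - λI) = λ^2 - λ - 12 = 0.
Eigenvalues λ = 4, -3.
For λ=4: (A-λI) row 1 is [-21, 7], so an eigenvector is (1, 3).
For λ=-3: (A-λI) row 1 is [-14, 7], so an eigenvector is (-1, -2).
General solution: K_1e^(4t)(1,3) + K_2e^(-3t)(-1,-2).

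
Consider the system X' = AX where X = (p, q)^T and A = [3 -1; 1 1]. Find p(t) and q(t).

p(t) = -C_1e^(2t) - C_2te^(2t) + 2C_2e^(2t), q(t) = -C_1e^(2t) - C_2te^(2t) + 3C_2e^(2t)

Coefficient matrix A = [[3, -1], [1, 1]].
Characteristic polynomial det(A - λI) = λ^2 - 4λ + 4 = 0.
Single eigenvalue λ = 2 with algebraic multiplicity 2.
Eigenvector v = (-1,-1); generalized eigenvector w with (A-λI)w=v is (2,3).
General solution: e^(2t)[C_1·v + C_2·(t·v + w)].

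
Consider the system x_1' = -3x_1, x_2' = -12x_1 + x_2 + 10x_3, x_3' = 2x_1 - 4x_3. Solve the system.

Coefficient matrix A = [[-3, 0, 0], [-12, 1, 10], [2, 0, -4]].
det(A - λI) = 0 gives eigenvalues λ = -4, 1, -3.
For λ=-4: eigenvector (0,-2,1).
For λ=1: eigenvector (0,1,0).
For λ=-3: eigenvector (1,-2,2).
General solution: C_1e^(-4t)(0,-2,1) + C_2e^(t)(0,1,0) + C_3e^(-3t)(1,-2,2).

x_1(t) = C_3e^(-3t), x_2(t) = -2C_1e^(-4t) + C_2e^(t) - 2C_3e^(-3t), x_3(t) = C_1e^(-4t) + 2C_3e^(-3t)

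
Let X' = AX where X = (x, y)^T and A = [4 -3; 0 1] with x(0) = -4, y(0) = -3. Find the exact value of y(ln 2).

A = [[4,-3],[0,1]]; eigenvalues λ = 4, 1.
Eigenvectors: (1,0) for λ=4, (-1,-1) for λ=1.
From the initial condition, c_1 = -1, c_2 = 3.
y(ln 2) = (-1)(2^4)(0) + (3)(2^1)(-1) = -6.

-6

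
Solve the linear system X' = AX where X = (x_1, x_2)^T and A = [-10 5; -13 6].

x_1(t) = -2c_1e^(-2t)sin(t) - c_1e^(-2t)cos(t) - c_2e^(-2t)sin(t) + 2c_2e^(-2t)cos(t), x_2(t) = -3c_1e^(-2t)sin(t) - 2c_1e^(-2t)cos(t) - 2c_2e^(-2t)sin(t) + 3c_2e^(-2t)cos(t)

Coefficient matrix A = [[-10, 5], [-13, 6]].
Characteristic polynomial det(A - λI) = λ^2 + 4λ + 5 = 0.
Eigenvalues λ = -2 ± i (complex conjugate pair).
For λ=-2+i: an eigenvector is (-1,-2) - i(-2,-3) = (-1 + 2i, -2 + 3i).
A real fundamental pair from Re and Im of e^((-2+i)t)v: X_1 = e^(-2t)(cos(t)·(-1,-2) + sin(t)·(-2,-3)), X_2 = e^(-2t)(sin(t)·(-1,-2) - cos(t)·(-2,-3)).
General solution: c_1X_1 + c_2X_2.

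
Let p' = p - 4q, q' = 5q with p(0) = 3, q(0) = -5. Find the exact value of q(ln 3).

-1215

A = [[1,-4],[0,5]]; eigenvalues λ = 5, 1.
Eigenvectors: (1,-1) for λ=5, (-1,0) for λ=1.
From the initial condition, c_1 = 5, c_2 = 2.
q(ln 3) = (5)(3^5)(-1) + (2)(3^1)(0) = -1215.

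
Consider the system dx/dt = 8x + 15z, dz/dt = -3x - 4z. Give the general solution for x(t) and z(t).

Coefficient matrix A = [[8, 15], [-3, -4]].
Characteristic polynomial det(A - λI) = λ^2 - 4λ + 13 = 0.
Eigenvalues λ = 2 ± 3i (complex conjugate pair).
For λ=2+3i: an eigenvector is (-2,1) - i(1,0) = (-2 - i, 1).
A real fundamental pair from Re and Im of e^((2+3i)t)v: X_1 = e^(2t)(cos(3t)·(-2,1) + sin(3t)·(1,0)), X_2 = e^(2t)(sin(3t)·(-2,1) - cos(3t)·(1,0)).
General solution: c_1X_1 + c_2X_2.

x(t) = c_1e^(2t)sin(3t) - 2c_1e^(2t)cos(3t) - 2c_2e^(2t)sin(3t) - c_2e^(2t)cos(3t), z(t) = c_1e^(2t)cos(3t) + c_2e^(2t)sin(3t)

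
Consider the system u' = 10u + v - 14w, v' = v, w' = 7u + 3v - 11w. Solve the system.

Coefficient matrix A = [[10, 1, -14], [0, 1, 0], [7, 3, -11]].
det(A - λI) = 0 gives eigenvalues λ = -4, 1, 3.
For λ=-4: eigenvector (1,0,1).
For λ=1: eigenvector (3,1,2).
For λ=3: eigenvector (2,0,1).
General solution: C_1e^(-4t)(1,0,1) + C_2e^(t)(3,1,2) + C_3e^(3t)(2,0,1).

u(t) = C_1e^(-4t) + 3C_2e^(t) + 2C_3e^(3t), v(t) = C_2e^(t), w(t) = C_1e^(-4t) + 2C_2e^(t) + C_3e^(3t)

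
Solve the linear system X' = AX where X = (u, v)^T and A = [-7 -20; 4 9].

Coefficient matrix A = [[-7, -20], [4, 9]].
Characteristic polynomial det(A - λI) = λ^2 - 2λ + 17 = 0.
Eigenvalues λ = 1 ± 4i (complex conjugate pair).
For λ=1+4i: an eigenvector is (1,0) - i(-2,1) = (1 + 2i, 0 - i).
A real fundamental pair from Re and Im of e^((1+4i)t)v: X_1 = e^(t)(cos(4t)·(1,0) + sin(4t)·(-2,1)), X_2 = e^(t)(sin(4t)·(1,0) - cos(4t)·(-2,1)).
General solution: C_1X_1 + C_2X_2.

u(t) = -2C_1e^(t)sin(4t) + C_1e^(t)cos(4t) + C_2e^(t)sin(4t) + 2C_2e^(t)cos(4t), v(t) = C_1e^(t)sin(4t) - C_2e^(t)cos(4t)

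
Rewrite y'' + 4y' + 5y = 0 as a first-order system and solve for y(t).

y(t) = c_1e^(-2t)cos(t) + c_2e^(-2t)sin(t)

Let x_1 = y, x_2 = y'. Then x_1' = x_2 and x_2' = -5x_1 - 4x_2.
A = [[0,1],[-5,-4]]; det(A-λI) = λ^2 + 4λ + 5.
Eigenvalues λ = -2 ± i.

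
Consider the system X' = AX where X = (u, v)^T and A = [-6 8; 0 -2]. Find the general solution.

u(t) = 2K_1e^(-2t) - K_2e^(-6t), v(t) = K_1e^(-2t)

Coefficient matrix A = [[-6, 8], [0, -2]].
Characteristic polynomial det(A - λI) = λ^2 + 8λ + 12 = 0.
Eigenvalues λ = -2, -6.
For λ=-2: (A-λI) row 1 is [-4, 8], so an eigenvector is (2, 1).
For λ=-6: (A-λI) row 1 is [0, 8], so an eigenvector is (-1, 0).
General solution: K_1e^(-2t)(2,1) + K_2e^(-6t)(-1,0).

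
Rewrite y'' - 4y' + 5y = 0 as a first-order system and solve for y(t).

y(t) = c_1e^(2t)cos(t) + c_2e^(2t)sin(t)

Let x_1 = y, x_2 = y'. Then x_1' = x_2 and x_2' = -5x_1 + 4x_2.
A = [[0,1],[-5,4]]; det(A-λI) = λ^2 - 4λ + 5.
Eigenvalues λ = 2 ± i.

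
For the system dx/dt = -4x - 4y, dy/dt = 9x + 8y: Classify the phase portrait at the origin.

unstable improper node

A = [[-4,-4],[9,8]]; det(A-λI) = λ^2 - 4λ + 4.
repeated λ = 2 with a single eigenvector.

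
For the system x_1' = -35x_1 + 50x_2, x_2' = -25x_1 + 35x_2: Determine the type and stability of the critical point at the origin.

center

A = [[-35,50],[-25,35]]; det(A-λI) = λ^2 + 25.
λ = 0 ± 5i: zero real part.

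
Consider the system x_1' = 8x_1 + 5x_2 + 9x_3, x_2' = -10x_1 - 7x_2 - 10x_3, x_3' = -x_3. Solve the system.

x_1(t) = -K_1e^(-2t) - K_2e^(3t) - K_3e^(-t), x_2(t) = 2K_1e^(-2t) + K_2e^(3t), x_3(t) = K_3e^(-t)

Coefficient matrix A = [[8, 5, 9], [-10, -7, -10], [0, 0, -1]].
det(A - λI) = 0 gives eigenvalues λ = -2, 3, -1.
For λ=-2: eigenvector (-1,2,0).
For λ=3: eigenvector (-1,1,0).
For λ=-1: eigenvector (-1,0,1).
General solution: K_1e^(-2t)(-1,2,0) + K_2e^(3t)(-1,1,0) + K_3e^(-t)(-1,0,1).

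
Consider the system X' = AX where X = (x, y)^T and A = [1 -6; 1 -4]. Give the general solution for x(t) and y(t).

x(t) = 2c_1e^(-2t) - 3c_2e^(-t), y(t) = c_1e^(-2t) - c_2e^(-t)

Coefficient matrix A = [[1, -6], [1, -4]].
Characteristic polynomial det(A - λI) = λ^2 + 3λ + 2 = 0.
Eigenvalues λ = -2, -1.
For λ=-2: (A-λI) row 1 is [3, -6], so an eigenvector is (2, 1).
For λ=-1: (A-λI) row 1 is [2, -6], so an eigenvector is (-3, -1).
General solution: c_1e^(-2t)(2,1) + c_2e^(-t)(-3,-1).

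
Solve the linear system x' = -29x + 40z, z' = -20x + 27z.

Coefficient matrix A = [[-29, 40], [-20, 27]].
Characteristic polynomial det(A - λI) = λ^2 + 2λ + 17 = 0.
Eigenvalues λ = -1 ± 4i (complex conjugate pair).
For λ=-1+4i: an eigenvector is (-1,-1) - i(-3,-2) = (-1 + 3i, -1 + 2i).
A real fundamental pair from Re and Im of e^((-1+4i)t)v: X_1 = e^(-t)(cos(4t)·(-1,-1) + sin(4t)·(-3,-2)), X_2 = e^(-t)(sin(4t)·(-1,-1) - cos(4t)·(-3,-2)).
General solution: c_1X_1 + c_2X_2.

x(t) = -3c_1e^(-t)sin(4t) - c_1e^(-t)cos(4t) - c_2e^(-t)sin(4t) + 3c_2e^(-t)cos(4t), z(t) = -2c_1e^(-t)sin(4t) - c_1e^(-t)cos(4t) - c_2e^(-t)sin(4t) + 2c_2e^(-t)cos(4t)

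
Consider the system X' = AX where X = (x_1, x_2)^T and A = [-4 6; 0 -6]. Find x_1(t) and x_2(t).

Coefficient matrix A = [[-4, 6], [0, -6]].
Characteristic polynomial det(A - λI) = λ^2 + 10λ + 24 = 0.
Eigenvalues λ = -4, -6.
For λ=-4: (A-λI) row 1 is [0, 6], so an eigenvector is (-1, 0).
For λ=-6: (A-λI) row 1 is [2, 6], so an eigenvector is (-3, 1).
General solution: c_1e^(-4t)(-1,0) + c_2e^(-6t)(-3,1).

x_1(t) = -c_1e^(-4t) - 3c_2e^(-6t), x_2(t) = c_2e^(-6t)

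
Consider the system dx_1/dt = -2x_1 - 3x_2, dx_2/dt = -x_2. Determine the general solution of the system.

x_1(t) = 3K_1e^(-t) - K_2e^(-2t), x_2(t) = -K_1e^(-t)

Coefficient matrix A = [[-2, -3], [0, -1]].
Characteristic polynomial det(A - λI) = λ^2 + 3λ + 2 = 0.
Eigenvalues λ = -1, -2.
For λ=-1: (A-λI) row 1 is [-1, -3], so an eigenvector is (3, -1).
For λ=-2: (A-λI) row 1 is [0, -3], so an eigenvector is (-1, 0).
General solution: K_1e^(-t)(3,-1) + K_2e^(-2t)(-1,0).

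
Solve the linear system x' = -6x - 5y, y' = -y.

x(t) = -C_1e^(-6t) + C_2e^(-t), y(t) = -C_2e^(-t)

Coefficient matrix A = [[-6, -5], [0, -1]].
Characteristic polynomial det(A - λI) = λ^2 + 7λ + 6 = 0.
Eigenvalues λ = -6, -1.
For λ=-6: (A-λI) row 1 is [0, -5], so an eigenvector is (-1, 0).
For λ=-1: (A-λI) row 1 is [-5, -5], so an eigenvector is (1, -1).
General solution: C_1e^(-6t)(-1,0) + C_2e^(-t)(1,-1).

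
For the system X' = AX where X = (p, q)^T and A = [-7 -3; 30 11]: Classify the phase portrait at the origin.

A = [[-7,-3],[30,11]]; det(A-λI) = λ^2 - 4λ + 13.
λ = 2 ± 3i: positive real part.

unstable spiral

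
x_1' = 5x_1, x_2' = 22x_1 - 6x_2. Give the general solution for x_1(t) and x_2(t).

Coefficient matrix A = [[5, 0], [22, -6]].
Characteristic polynomial det(A - λI) = λ^2 + λ - 30 = 0.
Eigenvalues λ = 5, -6.
For λ=5: (A-λI) row 2 is [22, -11], so an eigenvector is (-1, -2).
For λ=-6: (A-λI) row 1 is [11, 0], so an eigenvector is (0, -1).
General solution: K_1e^(5t)(-1,-2) + K_2e^(-6t)(0,-1).

x_1(t) = -K_1e^(5t), x_2(t) = -2K_1e^(5t) - K_2e^(-6t)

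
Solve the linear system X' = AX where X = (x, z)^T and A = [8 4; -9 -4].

x(t) = 2K_1e^(2t) + 2K_2te^(2t) - K_2e^(2t), z(t) = -3K_1e^(2t) - 3K_2te^(2t) + 2K_2e^(2t)

Coefficient matrix A = [[8, 4], [-9, -4]].
Characteristic polynomial det(A - λI) = λ^2 - 4λ + 4 = 0.
Single eigenvalue λ = 2 with algebraic multiplicity 2.
Eigenvector v = (2,-3); generalized eigenvector w with (A-λI)w=v is (-1,2).
General solution: e^(2t)[K_1·v + K_2·(t·v + w)].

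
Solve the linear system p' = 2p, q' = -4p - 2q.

p(t) = c_2e^(2t), q(t) = c_1e^(-2t) - c_2e^(2t)

Coefficient matrix A = [[2, 0], [-4, -2]].
Characteristic polynomial det(A - λI) = λ^2 - 4 = 0.
Eigenvalues λ = -2, 2.
For λ=-2: (A-λI) row 1 is [4, 0], so an eigenvector is (0, 1).
For λ=2: (A-λI) row 2 is [-4, -4], so an eigenvector is (1, -1).
General solution: c_1e^(-2t)(0,1) + c_2e^(2t)(1,-1).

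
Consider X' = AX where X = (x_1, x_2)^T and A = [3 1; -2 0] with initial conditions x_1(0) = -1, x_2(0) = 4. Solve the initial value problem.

Coefficient matrix A = [[3, 1], [-2, 0]].
Characteristic polynomial det(A - λI) = λ^2 - 3λ + 2 = 0.
Eigenvalues λ = 2, 1.
For λ=2: (A-λI) row 1 is [1, 1], so an eigenvector is (1, -1).
For λ=1: (A-λI) row 1 is [2, 1], so an eigenvector is (1, -2).
General solution: C_1e^(2t)(1,-1) + C_2e^(t)(1,-2).
Applying x_1(0)=-1, x_2(0)=4 gives C_1=2, C_2=-3.

x_1(t) = 2e^(2t) - 3e^(t), x_2(t) = -2e^(2t) + 6e^(t)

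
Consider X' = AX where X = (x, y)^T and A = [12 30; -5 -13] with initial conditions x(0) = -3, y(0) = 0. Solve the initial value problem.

x(t) = -9e^(2t) + 6e^(-3t), y(t) = 3e^(2t) - 3e^(-3t)

Coefficient matrix A = [[12, 30], [-5, -13]].
Characteristic polynomial det(A - λI) = λ^2 + λ - 6 = 0.
Eigenvalues λ = 2, -3.
For λ=2: (A-λI) row 1 is [10, 30], so an eigenvector is (3, -1).
For λ=-3: (A-λI) row 1 is [15, 30], so an eigenvector is (2, -1).
General solution: K_1e^(2t)(3,-1) + K_2e^(-3t)(2,-1).
Applying x(0)=-3, y(0)=0 gives K_1=-3, K_2=3.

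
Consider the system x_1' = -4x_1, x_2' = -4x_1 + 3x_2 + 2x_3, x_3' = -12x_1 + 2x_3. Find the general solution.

x_1(t) = K_3e^(-4t), x_2(t) = -2K_1e^(2t) + K_2e^(3t), x_3(t) = K_1e^(2t) + 2K_3e^(-4t)

Coefficient matrix A = [[-4, 0, 0], [-4, 3, 2], [-12, 0, 2]].
det(A - λI) = 0 gives eigenvalues λ = 2, 3, -4.
For λ=2: eigenvector (0,-2,1).
For λ=3: eigenvector (0,1,0).
For λ=-4: eigenvector (1,0,2).
General solution: K_1e^(2t)(0,-2,1) + K_2e^(3t)(0,1,0) + K_3e^(-4t)(1,0,2).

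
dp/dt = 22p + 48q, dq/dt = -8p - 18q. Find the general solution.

p(t) = -2K_1e^(-2t) + 3K_2e^(6t), q(t) = K_1e^(-2t) - K_2e^(6t)

Coefficient matrix A = [[22, 48], [-8, -18]].
Characteristic polynomial det(A - λI) = λ^2 - 4λ - 12 = 0.
Eigenvalues λ = -2, 6.
For λ=-2: (A-λI) row 1 is [24, 48], so an eigenvector is (-2, 1).
For λ=6: (A-λI) row 1 is [16, 48], so an eigenvector is (3, -1).
General solution: K_1e^(-2t)(-2,1) + K_2e^(6t)(3,-1).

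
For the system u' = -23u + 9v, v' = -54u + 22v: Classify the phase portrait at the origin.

saddle

A = [[-23,9],[-54,22]]; det(A-λI) = λ^2 + λ - 20.
λ = -5, 4: opposite signs.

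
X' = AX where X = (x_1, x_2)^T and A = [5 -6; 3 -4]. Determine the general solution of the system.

Coefficient matrix A = [[5, -6], [3, -4]].
Characteristic polynomial det(A - λI) = λ^2 - λ - 2 = 0.
Eigenvalues λ = 2, -1.
For λ=2: (A-λI) row 1 is [3, -6], so an eigenvector is (-2, -1).
For λ=-1: (A-λI) row 1 is [6, -6], so an eigenvector is (-1, -1).
General solution: c_1e^(2t)(-2,-1) + c_2e^(-t)(-1,-1).

x_1(t) = -2c_1e^(2t) - c_2e^(-t), x_2(t) = -c_1e^(2t) - c_2e^(-t)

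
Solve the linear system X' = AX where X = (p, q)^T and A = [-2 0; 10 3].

Coefficient matrix A = [[-2, 0], [10, 3]].
Characteristic polynomial det(A - λI) = λ^2 - λ - 6 = 0.
Eigenvalues λ = 3, -2.
For λ=3: (A-λI) row 1 is [-5, 0], so an eigenvector is (0, 1).
For λ=-2: (A-λI) row 2 is [10, 5], so an eigenvector is (-1, 2).
General solution: K_1e^(3t)(0,1) + K_2e^(-2t)(-1,2).

p(t) = -K_2e^(-2t), q(t) = K_1e^(3t) + 2K_2e^(-2t)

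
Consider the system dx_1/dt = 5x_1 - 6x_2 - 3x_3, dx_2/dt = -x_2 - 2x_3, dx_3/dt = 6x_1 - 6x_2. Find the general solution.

x_1(t) = -K_1e^(-t) + K_2e^(2t), x_2(t) = -K_1e^(-t) + 2K_2e^(2t) + K_3e^(3t), x_3(t) = -3K_2e^(2t) - 2K_3e^(3t)

Coefficient matrix A = [[5, -6, -3], [0, -1, -2], [6, -6, 0]].
det(A - λI) = 0 gives eigenvalues λ = -1, 2, 3.
For λ=-1: eigenvector (-1,-1,0).
For λ=2: eigenvector (1,2,-3).
For λ=3: eigenvector (0,1,-2).
General solution: K_1e^(-t)(-1,-1,0) + K_2e^(2t)(1,2,-3) + K_3e^(3t)(0,1,-2).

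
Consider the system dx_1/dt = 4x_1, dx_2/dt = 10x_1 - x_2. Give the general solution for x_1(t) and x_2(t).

Coefficient matrix A = [[4, 0], [10, -1]].
Characteristic polynomial det(A - λI) = λ^2 - 3λ - 4 = 0.
Eigenvalues λ = 4, -1.
For λ=4: (A-λI) row 2 is [10, -5], so an eigenvector is (-1, -2).
For λ=-1: (A-λI) row 1 is [5, 0], so an eigenvector is (0, 1).
General solution: C_1e^(4t)(-1,-2) + C_2e^(-t)(0,1).

x_1(t) = -C_1e^(4t), x_2(t) = -2C_1e^(4t) + C_2e^(-t)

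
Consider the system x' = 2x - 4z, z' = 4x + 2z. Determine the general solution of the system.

Coefficient matrix A = [[2, -4], [4, 2]].
Characteristic polynomial det(A - λI) = λ^2 - 4λ + 20 = 0.
Eigenvalues λ = 2 ± 4i (complex conjugate pair).
For λ=2+4i: an eigenvector is (0,-1) - i(1,0) = (0 - i, -1).
A real fundamental pair from Re and Im of e^((2+4i)t)v: X_1 = e^(2t)(cos(4t)·(0,-1) + sin(4t)·(1,0)), X_2 = e^(2t)(sin(4t)·(0,-1) - cos(4t)·(1,0)).
General solution: K_1X_1 + K_2X_2.

x(t) = K_1e^(2t)sin(4t) - K_2e^(2t)cos(4t), z(t) = -K_1e^(2t)cos(4t) - K_2e^(2t)sin(4t)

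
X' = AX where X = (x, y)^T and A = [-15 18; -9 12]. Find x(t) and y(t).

x(t) = -2c_1e^(-6t) - c_2e^(3t), y(t) = -c_1e^(-6t) - c_2e^(3t)

Coefficient matrix A = [[-15, 18], [-9, 12]].
Characteristic polynomial det(A - λI) = λ^2 + 3λ - 18 = 0.
Eigenvalues λ = -6, 3.
For λ=-6: (A-λI) row 1 is [-9, 18], so an eigenvector is (-2, -1).
For λ=3: (A-λI) row 1 is [-18, 18], so an eigenvector is (-1, -1).
General solution: c_1e^(-6t)(-2,-1) + c_2e^(3t)(-1,-1).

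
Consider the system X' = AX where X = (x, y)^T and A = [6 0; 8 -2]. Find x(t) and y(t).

Coefficient matrix A = [[6, 0], [8, -2]].
Characteristic polynomial det(A - λI) = λ^2 - 4λ - 12 = 0.
Eigenvalues λ = -2, 6.
For λ=-2: (A-λI) row 1 is [8, 0], so an eigenvector is (0, 1).
For λ=6: (A-λI) row 2 is [8, -8], so an eigenvector is (-1, -1).
General solution: c_1e^(-2t)(0,1) + c_2e^(6t)(-1,-1).

x(t) = -c_2e^(6t), y(t) = c_1e^(-2t) - c_2e^(6t)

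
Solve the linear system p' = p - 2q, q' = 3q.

p(t) = -K_1e^(3t) + K_2e^(t), q(t) = K_1e^(3t)

Coefficient matrix A = [[1, -2], [0, 3]].
Characteristic polynomial det(A - λI) = λ^2 - 4λ + 3 = 0.
Eigenvalues λ = 3, 1.
For λ=3: (A-λI) row 1 is [-2, -2], so an eigenvector is (-1, 1).
For λ=1: (A-λI) row 1 is [0, -2], so an eigenvector is (1, 0).
General solution: K_1e^(3t)(-1,1) + K_2e^(t)(1,0).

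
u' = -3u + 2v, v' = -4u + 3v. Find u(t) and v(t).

u(t) = K_1e^(t) - K_2e^(-t), v(t) = 2K_1e^(t) - K_2e^(-t)

Coefficient matrix A = [[-3, 2], [-4, 3]].
Characteristic polynomial det(A - λI) = λ^2 - 1 = 0.
Eigenvalues λ = 1, -1.
For λ=1: (A-λI) row 1 is [-4, 2], so an eigenvector is (1, 2).
For λ=-1: (A-λI) row 1 is [-2, 2], so an eigenvector is (-1, -1).
General solution: K_1e^(t)(1,2) + K_2e^(-t)(-1,-1).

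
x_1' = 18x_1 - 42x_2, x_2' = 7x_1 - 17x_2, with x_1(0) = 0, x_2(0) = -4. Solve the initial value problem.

Coefficient matrix A = [[18, -42], [7, -17]].
Characteristic polynomial det(A - λI) = λ^2 - λ - 12 = 0.
Eigenvalues λ = 4, -3.
For λ=4: (A-λI) row 1 is [14, -42], so an eigenvector is (3, 1).
For λ=-3: (A-λI) row 1 is [21, -42], so an eigenvector is (2, 1).
General solution: K_1e^(4t)(3,1) + K_2e^(-3t)(2,1).
Applying x_1(0)=0, x_2(0)=-4 gives K_1=8, K_2=-12.

x_1(t) = 24e^(4t) - 24e^(-3t), x_2(t) = 8e^(4t) - 12e^(-3t)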